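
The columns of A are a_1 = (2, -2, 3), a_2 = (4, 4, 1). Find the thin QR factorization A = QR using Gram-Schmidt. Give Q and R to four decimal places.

Q = [[0.4851, 0.6400], [-0.4851, 0.7639], [0.7276, 0.0826]], R = [[4.1231, 0.7276], [0.0000, 5.6983]]

a_1 = (2, -2, 3); ‖a_1‖ = 4.1231, so q_1 = (0.4851, -0.4851, 0.7276).
q_1·a_2 = 0.4851·4 + (-0.4851)·4 + 0.7276·1 = 0.7276.
u_2 = a_2 − 0.7276·q_1 = (3.6471, 4.3529, 0.4706).
‖u_2‖ = 5.6983, so q_2 = (0.6400, 0.7639, 0.0826).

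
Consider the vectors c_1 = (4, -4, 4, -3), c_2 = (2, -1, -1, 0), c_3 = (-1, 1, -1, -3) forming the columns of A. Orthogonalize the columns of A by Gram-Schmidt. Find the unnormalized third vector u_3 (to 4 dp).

c_1 = (4, -4, 4, -3); ‖c_1‖ = 7.5498, so e_1 = (0.5298, -0.5298, 0.5298, -0.3974).
e_1·c_2 = 0.5298·2 + (-0.5298)·(-1) + 0.5298·(-1) + (-0.3974)·0 = 1.0596.
u_2 = c_2 − 1.0596·e_1 = (1.4386, -0.4386, -1.5614, 0.4211).
‖u_2‖ = 2.2084, so e_2 = (0.6514, -0.1986, -0.7070, 0.1907).
e_1·c_3 = 0.5298·(-1) + (-0.5298)·1 + 0.5298·(-1) + (-0.3974)·(-3) = -0.3974; e_2·c_3 = 0.6514·(-1) + (-0.1986)·1 + (-0.7070)·(-1) + 0.1907·(-3) = -0.7150.
u_3 = c_3 + 0.3974·e_1 + 0.7150·e_2 = (-0.3237, 0.6475, -1.2950, -3.0216).

u_3 = (-0.3237, 0.6475, -1.2950, -3.0216)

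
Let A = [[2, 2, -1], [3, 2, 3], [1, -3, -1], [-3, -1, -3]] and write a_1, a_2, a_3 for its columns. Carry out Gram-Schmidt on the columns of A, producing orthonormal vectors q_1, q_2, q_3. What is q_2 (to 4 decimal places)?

a_1 = (2, 3, 1, -3); ‖a_1‖ = 4.7958, so q_1 = (0.4170, 0.6255, 0.2085, -0.6255).
q_1·a_2 = 0.4170·2 + 0.6255·2 + 0.2085·(-3) + (-0.6255)·(-1) = 2.0851.
u_2 = a_2 − 2.0851·q_1 = (1.1304, 0.6957, -3.4348, 0.3043).
‖u_2‖ = 3.6949, so q_2 = (0.3059, 0.1883, -0.9296, 0.0824).

q_2 = (0.3059, 0.1883, -0.9296, 0.0824)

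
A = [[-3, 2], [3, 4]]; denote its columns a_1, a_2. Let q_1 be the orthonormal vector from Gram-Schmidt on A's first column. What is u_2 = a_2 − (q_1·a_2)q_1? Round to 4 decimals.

u_2 = (3.0000, 3.0000)

a_1 = (-3, 3); ‖a_1‖ = 4.2426, so q_1 = (-0.7071, 0.7071).
q_1·a_2 = (-0.7071)·2 + 0.7071·4 = 1.4142.
u_2 = a_2 − 1.4142·q_1 = (3.0000, 3.0000).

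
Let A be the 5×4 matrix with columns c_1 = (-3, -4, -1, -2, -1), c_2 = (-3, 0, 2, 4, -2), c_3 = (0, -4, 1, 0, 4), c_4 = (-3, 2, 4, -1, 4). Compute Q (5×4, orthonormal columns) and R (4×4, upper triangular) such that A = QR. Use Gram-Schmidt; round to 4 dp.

Q = [[-0.5388, -0.5056, 0.0956, -0.5453], [-0.7184, 0.0225, -0.4841, 0.4447], [-0.1796, 0.3539, 0.3308, 0.4292], [-0.3592, 0.7079, 0.2828, -0.4548], [-0.1796, -0.3427, 0.7530, 0.3374]], R = [[5.5678, 0.1796, 1.9757, -0.8980], [0.0000, 5.7418, -1.1068, 0.8989], [0.0000, 0.0000, 5.2794, 2.7975], [0.0000, 0.0000, 0.0000, 6.0464]]

c_1 = (-3, -4, -1, -2, -1); ‖c_1‖ = 5.5678, so q_1 = (-0.5388, -0.7184, -0.1796, -0.3592, -0.1796).
q_1·c_2 = (-0.5388)·(-3) + (-0.7184)·0 + (-0.1796)·2 + (-0.3592)·4 + (-0.1796)·(-2) = 0.1796.
u_2 = c_2 − 0.1796·q_1 = (-2.9032, 0.1290, 2.0323, 4.0645, -1.9677).
‖u_2‖ = 5.7418, so q_2 = (-0.5056, 0.0225, 0.3539, 0.7079, -0.3427).
q_1·c_3 = (-0.5388)·0 + (-0.7184)·(-4) + (-0.1796)·1 + (-0.3592)·0 + (-0.1796)·4 = 1.9757; q_2·c_3 = (-0.5056)·0 + 0.0225·(-4) + 0.3539·1 + 0.7079·0 + (-0.3427)·4 = -1.1068.
u_3 = c_3 − 1.9757·q_1 + 1.1068·q_2 = (0.5049, -2.5558, 1.7466, 1.4932, 3.9755).
‖u_3‖ = 5.2794, so q_3 = (0.0956, -0.4841, 0.3308, 0.2828, 0.7530).
q_1·c_4 = (-0.5388)·(-3) + (-0.7184)·2 + (-0.1796)·4 + (-0.3592)·(-1) + (-0.1796)·4 = -0.8980; q_2·c_4 = (-0.5056)·(-3) + 0.0225·2 + 0.3539·4 + 0.7079·(-1) + (-0.3427)·4 = 0.8989; q_3·c_4 = 0.0956·(-3) + (-0.4841)·2 + 0.3308·4 + 0.2828·(-1) + 0.7530·4 = 2.7975.
u_4 = c_4 + 0.8980·q_1 − 0.8989·q_2 − 2.7975·q_3 = (-3.2969, 2.6889, 2.5951, -2.7501, 2.0402).
‖u_4‖ = 6.0464, so q_4 = (-0.5453, 0.4447, 0.4292, -0.4548, 0.3374).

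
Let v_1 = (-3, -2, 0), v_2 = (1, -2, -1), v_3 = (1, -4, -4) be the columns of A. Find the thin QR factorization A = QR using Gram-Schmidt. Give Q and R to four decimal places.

v_1 = (-3, -2, 0); ‖v_1‖ = 3.6056, so e_1 = (-0.8321, -0.5547, 0.0000).
e_1·v_2 = (-0.8321)·1 + (-0.5547)·(-2) + 0.0000·(-1) = 0.2774.
u_2 = v_2 − 0.2774·e_1 = (1.2308, -1.8462, -1.0000).
‖u_2‖ = 2.4337, so e_2 = (0.5057, -0.7586, -0.4109).
e_1·v_3 = (-0.8321)·1 + (-0.5547)·(-4) + 0.0000·(-4) = 1.3868; e_2·v_3 = 0.5057·1 + (-0.7586)·(-4) + (-0.4109)·(-4) = 5.1835.
u_3 = v_3 − 1.3868·e_1 − 5.1835·e_2 = (-0.4675, 0.7013, -1.8701).
‖u_3‖ = 2.0513, so e_3 = (-0.2279, 0.3419, -0.9117).

Q = [[-0.8321, 0.5057, -0.2279], [-0.5547, -0.7586, 0.3419], [0.0000, -0.4109, -0.9117]], R = [[3.6056, 0.2774, 1.3868], [0.0000, 2.4337, 5.1835], [0.0000, 0.0000, 2.0513]]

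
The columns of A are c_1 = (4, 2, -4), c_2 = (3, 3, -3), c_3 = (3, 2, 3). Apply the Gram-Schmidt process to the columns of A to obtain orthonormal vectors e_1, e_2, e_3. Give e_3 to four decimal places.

c_1 = (4, 2, -4); ‖c_1‖ = 6.0000, so e_1 = (0.6667, 0.3333, -0.6667).
e_1·c_2 = 0.6667·3 + 0.3333·3 + (-0.6667)·(-3) = 5.0000.
u_2 = c_2 − 5.0000·e_1 = (-0.3333, 1.3333, 0.3333).
‖u_2‖ = 1.4142, so e_2 = (-0.2357, 0.9428, 0.2357).
e_1·c_3 = 0.6667·3 + 0.3333·2 + (-0.6667)·3 = 0.6667; e_2·c_3 = (-0.2357)·3 + 0.9428·2 + 0.2357·3 = 1.8856.
u_3 = c_3 − 0.6667·e_1 − 1.8856·e_2 = (3.0000, 0.0000, 3.0000).
‖u_3‖ = 4.2426, so e_3 = (0.7071, 0.0000, 0.7071).

e_3 = (0.7071, 0.0000, 0.7071)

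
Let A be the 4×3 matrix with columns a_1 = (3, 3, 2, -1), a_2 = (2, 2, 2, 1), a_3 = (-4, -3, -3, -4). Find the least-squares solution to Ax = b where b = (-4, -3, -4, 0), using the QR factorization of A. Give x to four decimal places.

x = (-0.3481, -1.9333, -0.3481)

q_1 = a_1/‖a_1‖ = (3, 3, 2, -1)/4.7958 = (0.6255, 0.6255, 0.4170, -0.2085).
r_{12} = q_1·a_2 = 3.1277.
u_2 = a_2 − 3.1277·q_1 = (0.0435, 0.0435, 0.6957, 1.6522).
‖u_2‖ = 1.7937, so q_2 = (0.0242, 0.0242, 0.3878, 0.9211).
r_{13} = q_1·a_3 = -4.7958; r_{23} = q_2·a_3 = -5.0175.
u_3 = a_3 + 4.7958·q_1 + 5.0175·q_2 = (-0.8784, 0.1216, 0.9459, -0.3784).
‖u_3‖ = 1.3507, so q_3 = (-0.6503, 0.0900, 0.7004, -0.2801).
Qᵀb = (-6.0469, -1.7210, -0.4702).
Back-substitute: x_3 = -0.4702/1.3507 = -0.3481.
x_2 = (-1.7210 + 5.0175·(-0.3481))/1.7937 = -1.9333.
x_1 = (-6.0469 − 3.1277·(-1.9333) + 4.7958·(-0.3481))/4.7958 = -0.3481.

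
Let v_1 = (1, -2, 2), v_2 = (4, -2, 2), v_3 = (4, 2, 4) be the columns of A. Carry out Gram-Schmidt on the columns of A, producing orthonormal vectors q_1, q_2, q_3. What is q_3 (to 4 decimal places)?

v_1 = (1, -2, 2); ‖v_1‖ = 3.0000, so q_1 = (0.3333, -0.6667, 0.6667).
q_1·v_2 = 0.3333·4 + (-0.6667)·(-2) + 0.6667·2 = 4.0000.
u_2 = v_2 − 4.0000·q_1 = (2.6667, 0.6667, -0.6667).
‖u_2‖ = 2.8284, so q_2 = (0.9428, 0.2357, -0.2357).
q_1·v_3 = 0.3333·4 + (-0.6667)·2 + 0.6667·4 = 2.6667; q_2·v_3 = 0.9428·4 + 0.2357·2 + (-0.2357)·4 = 3.2998.
u_3 = v_3 − 2.6667·q_1 − 3.2998·q_2 = (0.0000, 3.0000, 3.0000).
‖u_3‖ = 4.2426, so q_3 = (0.0000, 0.7071, 0.7071).

q_3 = (0.0000, 0.7071, 0.7071)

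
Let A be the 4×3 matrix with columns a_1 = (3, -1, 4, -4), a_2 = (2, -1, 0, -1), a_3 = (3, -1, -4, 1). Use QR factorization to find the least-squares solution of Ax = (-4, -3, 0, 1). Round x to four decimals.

a_1 = (3, -1, 4, -4); ‖a_1‖ = 6.4807, so e_1 = (0.4629, -0.1543, 0.6172, -0.6172).
e_1·a_2 = 0.4629·2 + (-0.1543)·(-1) + 0.6172·0 + (-0.6172)·(-1) = 1.6973.
u_2 = a_2 − 1.6973·e_1 = (1.2143, -0.7381, -1.0476, 0.0476).
‖u_2‖ = 1.7661, so e_2 = (0.6876, -0.4179, -0.5932, 0.0270).
e_1·a_3 = 0.4629·3 + (-0.1543)·(-1) + 0.6172·(-4) + (-0.6172)·1 = -1.5430; e_2·a_3 = 0.6876·3 + (-0.4179)·(-1) + (-0.5932)·(-4) + 0.0270·1 = 4.8803.
u_3 = a_3 + 1.5430·e_1 − 4.8803·e_2 = (0.3588, 0.8015, -0.1527, -0.0840).
‖u_3‖ = 0.8953, so e_3 = (0.4007, 0.8953, -0.1705, -0.0938).
Qᵀb = (-2.0059, -1.4695, -4.3826).
Back-substitute: x_3 = -4.3826/0.8953 = -4.8952.
x_2 = (-1.4695 − 4.8803·(-4.8952))/1.7661 = 12.6952.
x_1 = (-2.0059 − 1.6973·12.6952 + 1.5430·(-4.8952))/6.4807 = -4.8000.

x = (-4.8000, 12.6952, -4.8952)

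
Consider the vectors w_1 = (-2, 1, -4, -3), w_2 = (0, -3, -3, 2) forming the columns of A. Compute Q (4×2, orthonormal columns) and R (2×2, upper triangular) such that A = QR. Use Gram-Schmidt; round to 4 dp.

Q = [[-0.3651, 0.0429], [0.1826, -0.6655], [-0.7303, -0.5581], [-0.5477, 0.4937]], R = [[5.4772, 0.5477], [0.0000, 4.6583]]

w_1 = (-2, 1, -4, -3); ‖w_1‖ = 5.4772, so q_1 = (-0.3651, 0.1826, -0.7303, -0.5477).
q_1·w_2 = (-0.3651)·0 + 0.1826·(-3) + (-0.7303)·(-3) + (-0.5477)·2 = 0.5477.
u_2 = w_2 − 0.5477·q_1 = (0.2000, -3.1000, -2.6000, 2.3000).
‖u_2‖ = 4.6583, so q_2 = (0.0429, -0.6655, -0.5581, 0.4937).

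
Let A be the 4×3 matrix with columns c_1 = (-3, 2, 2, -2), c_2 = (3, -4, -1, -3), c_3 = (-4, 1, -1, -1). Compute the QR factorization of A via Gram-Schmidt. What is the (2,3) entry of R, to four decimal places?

c_1 = (-3, 2, 2, -2); ‖c_1‖ = 4.5826, so e_1 = (-0.6547, 0.4364, 0.4364, -0.4364).
e_1·c_2 = (-0.6547)·3 + 0.4364·(-4) + 0.4364·(-1) + (-0.4364)·(-3) = -2.8368.
u_2 = c_2 + 2.8368·e_1 = (1.1429, -2.7619, 0.2381, -4.2381).
‖u_2‖ = 5.1916, so e_2 = (0.2201, -0.5320, 0.0459, -0.8163).
r_{23} = e_2·c_3 = -0.6421.

r_{23} = -0.6421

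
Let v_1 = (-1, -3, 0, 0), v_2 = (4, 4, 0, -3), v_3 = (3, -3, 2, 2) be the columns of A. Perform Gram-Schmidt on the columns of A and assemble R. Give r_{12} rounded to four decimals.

r_{12} = -5.0596

v_1 = (-1, -3, 0, 0); ‖v_1‖ = 3.1623, so e_1 = (-0.3162, -0.9487, 0.0000, 0.0000).
r_{12} = e_1·v_2 = -5.0596.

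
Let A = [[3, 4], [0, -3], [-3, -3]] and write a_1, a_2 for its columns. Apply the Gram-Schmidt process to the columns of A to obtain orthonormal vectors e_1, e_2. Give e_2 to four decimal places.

e_2 = (0.1622, -0.9733, 0.1622)

e_1 = a_1/‖a_1‖ = (3, 0, -3)/4.2426 = (0.7071, 0.0000, -0.7071).
r_{12} = e_1·a_2 = 4.9497.
u_2 = a_2 − 4.9497·e_1 = (0.5000, -3.0000, 0.5000).
‖u_2‖ = 3.0822, so e_2 = (0.1622, -0.9733, 0.1622).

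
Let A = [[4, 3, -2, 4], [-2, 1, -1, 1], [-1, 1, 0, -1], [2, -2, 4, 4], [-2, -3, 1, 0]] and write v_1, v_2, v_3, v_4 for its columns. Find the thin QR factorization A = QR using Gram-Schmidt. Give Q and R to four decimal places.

q_1 = v_1/‖v_1‖ = (4, -2, -1, 2, -2)/5.3852 = (0.7428, -0.3714, -0.1857, 0.3714, -0.3714).
r_{12} = q_1·v_2 = 2.0426.
u_2 = v_2 − 2.0426·q_1 = (1.4828, 1.7586, 1.3793, -2.7586, -2.2414).
‖u_2‖ = 4.4528, so q_2 = (0.3330, 0.3949, 0.3098, -0.6195, -0.5034).
r_{13} = q_1·v_3 = 0.0000; r_{23} = q_2·v_3 = -4.0424.
u_3 = v_3 + 0.0000·q_1 + 4.0424·q_2 = (-0.6539, 0.5965, 1.2522, 1.4957, -1.0348).
‖u_3‖ = 2.3789, so q_3 = (-0.2749, 0.2508, 0.5264, 0.6287, -0.4350).
r_{14} = q_1·v_4 = 4.2710; r_{24} = q_2·v_4 = -1.0609; r_{34} = q_3·v_4 = 1.1397.
u_4 = v_4 − 4.2710·q_1 + 1.0609·q_2 − 1.1397·q_3 = (1.4942, 2.7194, -0.4782, 1.0400, 1.5479).
‖u_4‖ = 3.6516, so q_4 = (0.4092, 0.7447, -0.1310, 0.2848, 0.4239).

Q = [[0.7428, 0.3330, -0.2749, 0.4092], [-0.3714, 0.3949, 0.2508, 0.7447], [-0.1857, 0.3098, 0.5264, -0.1310], [0.3714, -0.6195, 0.6287, 0.2848], [-0.3714, -0.5034, -0.4350, 0.4239]], R = [[5.3852, 2.0426, 0.0000, 4.2710], [0.0000, 4.4528, -4.0424, -1.0609], [0.0000, 0.0000, 2.3789, 1.1397], [0.0000, 0.0000, 0.0000, 3.6516]]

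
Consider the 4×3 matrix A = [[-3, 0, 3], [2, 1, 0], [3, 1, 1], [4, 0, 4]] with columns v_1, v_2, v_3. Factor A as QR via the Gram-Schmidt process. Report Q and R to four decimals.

v_1 = (-3, 2, 3, 4); ‖v_1‖ = 6.1644, so q_1 = (-0.4867, 0.3244, 0.4867, 0.6489).
q_1·v_2 = (-0.4867)·0 + 0.3244·1 + 0.4867·1 + 0.6489·0 = 0.8111.
u_2 = v_2 − 0.8111·q_1 = (0.3947, 0.7368, 0.6053, -0.5263).
‖u_2‖ = 1.1585, so q_2 = (0.3407, 0.6360, 0.5225, -0.4543).
q_1·v_3 = (-0.4867)·3 + 0.3244·0 + 0.4867·1 + 0.6489·4 = 1.6222; q_2·v_3 = 0.3407·3 + 0.6360·0 + 0.5225·1 + (-0.4543)·4 = -0.2726.
u_3 = v_3 − 1.6222·q_1 + 0.2726·q_2 = (3.8824, -0.3529, 0.3529, 2.8235).
‖u_3‖ = 4.8264, so q_3 = (0.8044, -0.0731, 0.0731, 0.5850).

Q = [[-0.4867, 0.3407, 0.8044], [0.3244, 0.6360, -0.0731], [0.4867, 0.5225, 0.0731], [0.6489, -0.4543, 0.5850]], R = [[6.1644, 0.8111, 1.6222], [0.0000, 1.1585, -0.2726], [0.0000, 0.0000, 4.8264]]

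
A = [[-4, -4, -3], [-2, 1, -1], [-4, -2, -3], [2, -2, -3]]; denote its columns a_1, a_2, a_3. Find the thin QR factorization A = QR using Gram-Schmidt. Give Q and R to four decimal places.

a_1 = (-4, -2, -4, 2); ‖a_1‖ = 6.3246, so q_1 = (-0.6325, -0.3162, -0.6325, 0.3162).
q_1·a_2 = (-0.6325)·(-4) + (-0.3162)·1 + (-0.6325)·(-2) + 0.3162·(-2) = 2.8460.
u_2 = a_2 − 2.8460·q_1 = (-2.2000, 1.9000, -0.2000, -2.9000).
‖u_2‖ = 4.1110, so q_2 = (-0.5352, 0.4622, -0.0487, -0.7054).
q_1·a_3 = (-0.6325)·(-3) + (-0.3162)·(-1) + (-0.6325)·(-3) + 0.3162·(-3) = 3.1623; q_2·a_3 = (-0.5352)·(-3) + 0.4622·(-1) + (-0.0487)·(-3) + (-0.7054)·(-3) = 3.4055.
u_3 = a_3 − 3.1623·q_1 − 3.4055·q_2 = (0.8225, -1.5740, -0.8343, -1.5976).
‖u_3‖ = 2.5303, so q_3 = (0.3251, -0.6220, -0.3297, -0.6314).

Q = [[-0.6325, -0.5352, 0.3251], [-0.3162, 0.4622, -0.6220], [-0.6325, -0.0487, -0.3297], [0.3162, -0.7054, -0.6314]], R = [[6.3246, 2.8460, 3.1623], [0.0000, 4.1110, 3.4055], [0.0000, 0.0000, 2.5303]]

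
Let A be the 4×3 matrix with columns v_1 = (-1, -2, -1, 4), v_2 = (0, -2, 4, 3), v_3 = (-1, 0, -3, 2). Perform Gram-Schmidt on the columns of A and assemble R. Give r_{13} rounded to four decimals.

v_1 = (-1, -2, -1, 4); ‖v_1‖ = 4.6904, so e_1 = (-0.2132, -0.4264, -0.2132, 0.8528).
r_{13} = e_1·v_3 = 2.5584.

r_{13} = 2.5584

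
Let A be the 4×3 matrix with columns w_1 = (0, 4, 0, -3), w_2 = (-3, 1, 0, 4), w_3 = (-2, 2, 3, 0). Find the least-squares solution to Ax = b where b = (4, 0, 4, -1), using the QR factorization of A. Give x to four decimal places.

x = (-0.5559, -1.0983, 1.0137)

q_1 = w_1/‖w_1‖ = (0, 4, 0, -3)/5.0000 = (0.0000, 0.8000, 0.0000, -0.6000).
r_{12} = q_1·w_2 = -1.6000.
u_2 = w_2 + 1.6000·q_1 = (-3.0000, 2.2800, 0.0000, 3.0400).
‖u_2‖ = 4.8415, so q_2 = (-0.6196, 0.4709, 0.0000, 0.6279).
r_{13} = q_1·w_3 = 1.6000; r_{23} = q_2·w_3 = 2.1811.
u_3 = w_3 − 1.6000·q_1 − 2.1811·q_2 = (-0.6485, -0.3072, 3.0000, -0.4096).
‖u_3‖ = 3.1117, so q_3 = (-0.2084, -0.0987, 0.9641, -0.1316).
Qᵀb = (0.6000, -3.1065, 3.1545).
Back-substitute: x_3 = 3.1545/3.1117 = 1.0137.
x_2 = (-3.1065 − 2.1811·1.0137)/4.8415 = -1.0983.
x_1 = (0.6000 + 1.6000·(-1.0983) − 1.6000·1.0137)/5.0000 = -0.5559.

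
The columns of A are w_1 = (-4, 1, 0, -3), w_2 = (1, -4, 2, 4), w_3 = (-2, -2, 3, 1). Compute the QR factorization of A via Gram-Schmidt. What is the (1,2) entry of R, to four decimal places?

r_{12} = -3.9223

w_1 = (-4, 1, 0, -3); ‖w_1‖ = 5.0990, so q_1 = (-0.7845, 0.1961, 0.0000, -0.5883).
r_{12} = q_1·w_2 = -3.9223.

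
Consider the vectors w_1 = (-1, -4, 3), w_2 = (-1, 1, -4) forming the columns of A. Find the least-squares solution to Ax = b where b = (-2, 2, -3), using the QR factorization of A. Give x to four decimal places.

x = (-0.1235, 0.7860)

e_1 = w_1/‖w_1‖ = (-1, -4, 3)/5.0990 = (-0.1961, -0.7845, 0.5883).
r_{12} = e_1·w_2 = -2.9417.
u_2 = w_2 + 2.9417·e_1 = (-1.5769, -1.3077, -2.2692).
‖u_2‖ = 3.0571, so e_2 = (-0.5158, -0.4277, -0.7423).
Qᵀb = (-2.9417, 2.4029).
Back-substitute: x_2 = 2.4029/3.0571 = 0.7860.
x_1 = (-2.9417 + 2.9417·0.7860)/5.0990 = -0.1235.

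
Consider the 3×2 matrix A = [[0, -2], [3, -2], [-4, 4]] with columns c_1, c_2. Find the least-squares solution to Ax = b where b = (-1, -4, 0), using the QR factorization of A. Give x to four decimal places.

x = (-0.5862, -0.1207)

c_1 = (0, 3, -4); ‖c_1‖ = 5.0000, so q_1 = (0.0000, 0.6000, -0.8000).
q_1·c_2 = 0.0000·(-2) + 0.6000·(-2) + (-0.8000)·4 = -4.4000.
u_2 = c_2 + 4.4000·q_1 = (-2.0000, 0.6400, 0.4800).
‖u_2‖ = 2.1541, so q_2 = (-0.9285, 0.2971, 0.2228).
Qᵀb = (-2.4000, -0.2600).
Back-substitute: x_2 = -0.2600/2.1541 = -0.1207.
x_1 = (-2.4000 + 4.4000·(-0.1207))/5.0000 = -0.5862.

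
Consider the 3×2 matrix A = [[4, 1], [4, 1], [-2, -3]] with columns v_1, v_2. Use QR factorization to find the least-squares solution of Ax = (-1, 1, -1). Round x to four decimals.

v_1 = (4, 4, -2); ‖v_1‖ = 6.0000, so e_1 = (0.6667, 0.6667, -0.3333).
e_1·v_2 = 0.6667·1 + 0.6667·1 + (-0.3333)·(-3) = 2.3333.
u_2 = v_2 − 2.3333·e_1 = (-0.5556, -0.5556, -2.2222).
‖u_2‖ = 2.3570, so e_2 = (-0.2357, -0.2357, -0.9428).
Qᵀb = (0.3333, 0.9428).
Back-substitute: x_2 = 0.9428/2.3570 = 0.4000.
x_1 = (0.3333 − 2.3333·0.4000)/6.0000 = -0.1000.

x = (-0.1000, 0.4000)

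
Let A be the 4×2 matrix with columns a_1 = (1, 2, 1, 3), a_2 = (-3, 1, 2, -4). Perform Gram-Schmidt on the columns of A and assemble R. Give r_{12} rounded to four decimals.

e_1 = a_1/‖a_1‖ = (1, 2, 1, 3)/3.8730 = (0.2582, 0.5164, 0.2582, 0.7746).
r_{12} = e_1·a_2 = -2.8402.

r_{12} = -2.8402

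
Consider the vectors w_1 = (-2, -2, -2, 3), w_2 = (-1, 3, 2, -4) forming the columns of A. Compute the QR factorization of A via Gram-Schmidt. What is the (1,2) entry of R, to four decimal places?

r_{12} = -4.3644

w_1 = (-2, -2, -2, 3); ‖w_1‖ = 4.5826, so e_1 = (-0.4364, -0.4364, -0.4364, 0.6547).
r_{12} = e_1·w_2 = -4.3644.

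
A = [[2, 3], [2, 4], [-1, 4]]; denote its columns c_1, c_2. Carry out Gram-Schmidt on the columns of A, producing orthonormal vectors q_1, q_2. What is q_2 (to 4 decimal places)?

c_1 = (2, 2, -1); ‖c_1‖ = 3.0000, so q_1 = (0.6667, 0.6667, -0.3333).
q_1·c_2 = 0.6667·3 + 0.6667·4 + (-0.3333)·4 = 3.3333.
u_2 = c_2 − 3.3333·q_1 = (0.7778, 1.7778, 5.1111).
‖u_2‖ = 5.4671, so q_2 = (0.1423, 0.3252, 0.9349).

q_2 = (0.1423, 0.3252, 0.9349)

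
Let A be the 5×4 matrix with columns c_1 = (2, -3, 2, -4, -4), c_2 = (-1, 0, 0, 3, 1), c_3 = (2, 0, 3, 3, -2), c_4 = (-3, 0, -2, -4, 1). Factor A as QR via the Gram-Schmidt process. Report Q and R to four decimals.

c_1 = (2, -3, 2, -4, -4); ‖c_1‖ = 7.0000, so q_1 = (0.2857, -0.4286, 0.2857, -0.5714, -0.5714).
q_1·c_2 = 0.2857·(-1) + (-0.4286)·0 + 0.2857·0 + (-0.5714)·3 + (-0.5714)·1 = -2.5714.
u_2 = c_2 + 2.5714·q_1 = (-0.2653, -1.1020, 0.7347, 1.5306, -0.4694).
‖u_2‖ = 2.0947, so q_2 = (-0.1267, -0.5261, 0.3507, 0.7307, -0.2241).
q_1·c_3 = 0.2857·2 + (-0.4286)·0 + 0.2857·3 + (-0.5714)·3 + (-0.5714)·(-2) = 0.8571; q_2·c_3 = (-0.1267)·2 + (-0.5261)·0 + 0.3507·3 + 0.7307·3 + (-0.2241)·(-2) = 3.4392.
u_3 = c_3 − 0.8571·q_1 − 3.4392·q_2 = (2.1907, 2.1767, 1.5488, 0.9767, -0.7395).
‖u_3‖ = 3.6657, so q_3 = (0.5976, 0.5938, 0.4225, 0.2665, -0.2017).
q_1·c_4 = 0.2857·(-3) + (-0.4286)·0 + 0.2857·(-2) + (-0.5714)·(-4) + (-0.5714)·1 = 0.2857; q_2·c_4 = (-0.1267)·(-3) + (-0.5261)·0 + 0.3507·(-2) + 0.7307·(-4) + (-0.2241)·1 = -3.4684; q_3·c_4 = 0.5976·(-3) + 0.5938·0 + 0.4225·(-2) + 0.2665·(-4) + (-0.2017)·1 = -3.9055.
u_4 = c_4 − 0.2857·q_1 + 3.4684·q_2 + 3.9055·q_3 = (-1.1869, 0.6168, 0.7850, -0.2617, -0.4019).
‖u_4‖ = 1.6234, so q_4 = (-0.7311, 0.3800, 0.4836, -0.1612, -0.2475).

Q = [[0.2857, -0.1267, 0.5976, -0.7311], [-0.4286, -0.5261, 0.5938, 0.3800], [0.2857, 0.3507, 0.4225, 0.4836], [-0.5714, 0.7307, 0.2665, -0.1612], [-0.5714, -0.2241, -0.2017, -0.2475]], R = [[7.0000, -2.5714, 0.8571, 0.2857], [0.0000, 2.0947, 3.4392, -3.4684], [0.0000, 0.0000, 3.6657, -3.9055], [0.0000, 0.0000, 0.0000, 1.6234]]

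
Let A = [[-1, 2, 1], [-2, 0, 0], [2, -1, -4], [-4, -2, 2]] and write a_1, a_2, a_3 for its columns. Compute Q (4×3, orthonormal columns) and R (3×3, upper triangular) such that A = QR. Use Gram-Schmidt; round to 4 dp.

Q = [[-0.2000, 0.7471, -0.3456], [-0.4000, 0.1107, -0.5919], [0.4000, -0.4565, -0.7279], [-0.8000, -0.4704, 0.0184]], R = [[5.0000, 0.8000, -3.4000], [0.0000, 2.8914, 1.6324], [0.0000, 0.0000, 2.6029]]

e_1 = a_1/‖a_1‖ = (-1, -2, 2, -4)/5.0000 = (-0.2000, -0.4000, 0.4000, -0.8000).
r_{12} = e_1·a_2 = 0.8000.
u_2 = a_2 − 0.8000·e_1 = (2.1600, 0.3200, -1.3200, -1.3600).
‖u_2‖ = 2.8914, so e_2 = (0.7471, 0.1107, -0.4565, -0.4704).
r_{13} = e_1·a_3 = -3.4000; r_{23} = e_2·a_3 = 1.6324.
u_3 = a_3 + 3.4000·e_1 − 1.6324·e_2 = (-0.8995, -1.5407, -1.8947, 0.0478).
‖u_3‖ = 2.6029, so e_3 = (-0.3456, -0.5919, -0.7279, 0.0184).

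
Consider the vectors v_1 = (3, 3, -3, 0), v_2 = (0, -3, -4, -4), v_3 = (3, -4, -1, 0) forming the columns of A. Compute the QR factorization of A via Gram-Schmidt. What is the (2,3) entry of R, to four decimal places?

r_{23} = 2.5090

e_1 = v_1/‖v_1‖ = (3, 3, -3, 0)/5.1962 = (0.5774, 0.5774, -0.5774, 0.0000).
r_{12} = e_1·v_2 = 0.5774.
u_2 = v_2 − 0.5774·e_1 = (-0.3333, -3.3333, -3.6667, -4.0000).
‖u_2‖ = 6.3770, so e_2 = (-0.0523, -0.5227, -0.5750, -0.6273).
r_{23} = e_2·v_3 = 2.5090.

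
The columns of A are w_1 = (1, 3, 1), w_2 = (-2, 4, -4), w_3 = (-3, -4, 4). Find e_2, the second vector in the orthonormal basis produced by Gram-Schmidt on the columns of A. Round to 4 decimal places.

e_2 = (-0.4449, 0.4132, -0.7946)

e_1 = w_1/‖w_1‖ = (1, 3, 1)/3.3166 = (0.3015, 0.9045, 0.3015).
r_{12} = e_1·w_2 = 1.8091.
u_2 = w_2 − 1.8091·e_1 = (-2.5455, 2.3636, -4.5455).
‖u_2‖ = 5.7208, so e_2 = (-0.4449, 0.4132, -0.7946).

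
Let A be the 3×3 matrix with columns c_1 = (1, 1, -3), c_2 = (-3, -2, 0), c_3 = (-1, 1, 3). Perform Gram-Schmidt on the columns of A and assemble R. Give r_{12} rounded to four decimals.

r_{12} = -1.5076

c_1 = (1, 1, -3); ‖c_1‖ = 3.3166, so e_1 = (0.3015, 0.3015, -0.9045).
r_{12} = e_1·c_2 = -1.5076.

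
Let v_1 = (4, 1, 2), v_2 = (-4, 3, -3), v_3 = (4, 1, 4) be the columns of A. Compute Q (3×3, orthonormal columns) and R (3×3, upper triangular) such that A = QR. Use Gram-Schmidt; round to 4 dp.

v_1 = (4, 1, 2); ‖v_1‖ = 4.5826, so q_1 = (0.8729, 0.2182, 0.4364).
q_1·v_2 = 0.8729·(-4) + 0.2182·3 + 0.4364·(-3) = -4.1461.
u_2 = v_2 + 4.1461·q_1 = (-0.3810, 3.9048, -1.1905).
‖u_2‖ = 4.0999, so q_2 = (-0.0929, 0.9524, -0.2904).
q_1·v_3 = 0.8729·4 + 0.2182·1 + 0.4364·4 = 5.4554; q_2·v_3 = (-0.0929)·4 + 0.9524·1 + (-0.2904)·4 = -0.5807.
u_3 = v_3 − 5.4554·q_1 + 0.5807·q_2 = (-0.8159, 0.3626, 1.4504).
‖u_3‖ = 1.7032, so q_3 = (-0.4790, 0.2129, 0.8516).

Q = [[0.8729, -0.0929, -0.4790], [0.2182, 0.9524, 0.2129], [0.4364, -0.2904, 0.8516]], R = [[4.5826, -4.1461, 5.4554], [0.0000, 4.0999, -0.5807], [0.0000, 0.0000, 1.7032]]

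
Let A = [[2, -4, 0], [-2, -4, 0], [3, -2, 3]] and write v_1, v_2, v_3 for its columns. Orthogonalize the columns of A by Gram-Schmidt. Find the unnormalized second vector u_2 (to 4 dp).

v_1 = (2, -2, 3); ‖v_1‖ = 4.1231, so q_1 = (0.4851, -0.4851, 0.7276).
q_1·v_2 = 0.4851·(-4) + (-0.4851)·(-4) + 0.7276·(-2) = -1.4552.
u_2 = v_2 + 1.4552·q_1 = (-3.2941, -4.7059, -0.9412).

u_2 = (-3.2941, -4.7059, -0.9412)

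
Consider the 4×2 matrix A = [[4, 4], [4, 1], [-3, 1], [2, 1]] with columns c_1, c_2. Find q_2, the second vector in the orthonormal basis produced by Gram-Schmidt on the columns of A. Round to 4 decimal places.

q_1 = c_1/‖c_1‖ = (4, 4, -3, 2)/6.7082 = (0.5963, 0.5963, -0.4472, 0.2981).
r_{12} = q_1·c_2 = 2.8324.
u_2 = c_2 − 2.8324·q_1 = (2.3111, -0.6889, 2.2667, 0.1556).
‖u_2‖ = 3.3133, so q_2 = (0.6975, -0.2079, 0.6841, 0.0469).

q_2 = (0.6975, -0.2079, 0.6841, 0.0469)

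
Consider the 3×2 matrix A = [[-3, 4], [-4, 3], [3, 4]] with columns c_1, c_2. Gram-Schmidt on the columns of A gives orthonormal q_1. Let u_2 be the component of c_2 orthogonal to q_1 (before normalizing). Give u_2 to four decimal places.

u_2 = (2.9412, 1.5882, 5.0588)

q_1 = c_1/‖c_1‖ = (-3, -4, 3)/5.8310 = (-0.5145, -0.6860, 0.5145).
r_{12} = q_1·c_2 = -2.0580.
u_2 = c_2 + 2.0580·q_1 = (2.9412, 1.5882, 5.0588).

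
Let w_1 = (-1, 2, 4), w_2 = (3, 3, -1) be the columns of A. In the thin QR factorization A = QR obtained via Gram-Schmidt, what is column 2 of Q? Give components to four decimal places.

e_2 = (0.6782, 0.7110, -0.1860)

w_1 = (-1, 2, 4); ‖w_1‖ = 4.5826, so e_1 = (-0.2182, 0.4364, 0.8729).
e_1·w_2 = (-0.2182)·3 + 0.4364·3 + 0.8729·(-1) = -0.2182.
u_2 = w_2 + 0.2182·e_1 = (2.9524, 3.0952, -0.8095).
‖u_2‖ = 4.3534, so e_2 = (0.6782, 0.7110, -0.1860).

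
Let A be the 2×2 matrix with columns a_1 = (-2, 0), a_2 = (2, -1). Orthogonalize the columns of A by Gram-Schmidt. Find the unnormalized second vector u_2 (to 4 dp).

a_1 = (-2, 0); ‖a_1‖ = 2.0000, so q_1 = (-1.0000, 0.0000).
q_1·a_2 = (-1.0000)·2 + 0.0000·(-1) = -2.0000.
u_2 = a_2 + 2.0000·q_1 = (0.0000, -1.0000).

u_2 = (0.0000, -1.0000)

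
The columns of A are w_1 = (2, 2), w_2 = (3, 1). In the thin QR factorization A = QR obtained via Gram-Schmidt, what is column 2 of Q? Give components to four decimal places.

q_2 = (0.7071, -0.7071)

q_1 = w_1/‖w_1‖ = (2, 2)/2.8284 = (0.7071, 0.7071).
r_{12} = q_1·w_2 = 2.8284.
u_2 = w_2 − 2.8284·q_1 = (1.0000, -1.0000).
‖u_2‖ = 1.4142, so q_2 = (0.7071, -0.7071).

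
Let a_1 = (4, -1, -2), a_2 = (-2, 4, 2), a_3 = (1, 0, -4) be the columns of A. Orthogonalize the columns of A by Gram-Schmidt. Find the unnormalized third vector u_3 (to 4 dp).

u_3 = (-1.2097, 0.8065, -2.8226)

q_1 = a_1/‖a_1‖ = (4, -1, -2)/4.5826 = (0.8729, -0.2182, -0.4364).
r_{12} = q_1·a_2 = -3.4915.
u_2 = a_2 + 3.4915·q_1 = (1.0476, 3.2381, 0.4762).
‖u_2‖ = 3.4365, so q_2 = (0.3049, 0.9423, 0.1386).
r_{13} = q_1·a_3 = 2.6186; r_{23} = q_2·a_3 = -0.2494.
u_3 = a_3 − 2.6186·q_1 + 0.2494·q_2 = (-1.2097, 0.8065, -2.8226).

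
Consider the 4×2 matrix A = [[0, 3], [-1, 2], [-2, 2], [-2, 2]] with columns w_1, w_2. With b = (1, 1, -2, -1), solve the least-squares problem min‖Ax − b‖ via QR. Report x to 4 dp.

w_1 = (0, -1, -2, -2); ‖w_1‖ = 3.0000, so e_1 = (0.0000, -0.3333, -0.6667, -0.6667).
e_1·w_2 = 0.0000·3 + (-0.3333)·2 + (-0.6667)·2 + (-0.6667)·2 = -3.3333.
u_2 = w_2 + 3.3333·e_1 = (3.0000, 0.8889, -0.2222, -0.2222).
‖u_2‖ = 3.1447, so e_2 = (0.9540, 0.2827, -0.0707, -0.0707).
Qᵀb = (1.6667, 1.4487).
Back-substitute: x_2 = 1.4487/3.1447 = 0.4607.
x_1 = (1.6667 + 3.3333·0.4607)/3.0000 = 1.0674.

x = (1.0674, 0.4607)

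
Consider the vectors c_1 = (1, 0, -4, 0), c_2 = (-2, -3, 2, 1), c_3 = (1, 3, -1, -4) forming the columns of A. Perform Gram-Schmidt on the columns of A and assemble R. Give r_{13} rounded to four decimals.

r_{13} = 1.2127

c_1 = (1, 0, -4, 0); ‖c_1‖ = 4.1231, so e_1 = (0.2425, 0.0000, -0.9701, 0.0000).
r_{13} = e_1·c_3 = 1.2127.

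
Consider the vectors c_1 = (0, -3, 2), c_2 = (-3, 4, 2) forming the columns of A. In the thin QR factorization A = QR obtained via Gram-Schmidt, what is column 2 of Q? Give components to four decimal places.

c_1 = (0, -3, 2); ‖c_1‖ = 3.6056, so q_1 = (0.0000, -0.8321, 0.5547).
q_1·c_2 = 0.0000·(-3) + (-0.8321)·4 + 0.5547·2 = -2.2188.
u_2 = c_2 + 2.2188·q_1 = (-3.0000, 2.1538, 3.2308).
‖u_2‖ = 4.9068, so q_2 = (-0.6114, 0.4389, 0.6584).

q_2 = (-0.6114, 0.4389, 0.6584)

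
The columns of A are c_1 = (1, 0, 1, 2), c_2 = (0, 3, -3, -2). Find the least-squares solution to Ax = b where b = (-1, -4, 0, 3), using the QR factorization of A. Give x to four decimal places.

c_1 = (1, 0, 1, 2); ‖c_1‖ = 2.4495, so e_1 = (0.4082, 0.0000, 0.4082, 0.8165).
e_1·c_2 = 0.4082·0 + 0.0000·3 + 0.4082·(-3) + 0.8165·(-2) = -2.8577.
u_2 = c_2 + 2.8577·e_1 = (1.1667, 3.0000, -1.8333, 0.3333).
‖u_2‖ = 3.7193, so e_2 = (0.3137, 0.8066, -0.4929, 0.0896).
Qᵀb = (2.0412, -3.2712).
Back-substitute: x_2 = -3.2712/3.7193 = -0.8795.
x_1 = (2.0412 + 2.8577·(-0.8795))/2.4495 = -0.1928.

x = (-0.1928, -0.8795)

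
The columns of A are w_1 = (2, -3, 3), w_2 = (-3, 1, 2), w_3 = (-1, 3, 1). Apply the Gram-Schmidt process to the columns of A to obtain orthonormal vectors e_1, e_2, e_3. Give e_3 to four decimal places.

e_3 = (0.5205, 0.7518, 0.4048)

w_1 = (2, -3, 3); ‖w_1‖ = 4.6904, so e_1 = (0.4264, -0.6396, 0.6396).
e_1·w_2 = 0.4264·(-3) + (-0.6396)·1 + 0.6396·2 = -0.6396.
u_2 = w_2 + 0.6396·e_1 = (-2.7273, 0.5909, 2.4091).
‖u_2‖ = 3.6866, so e_2 = (-0.7398, 0.1603, 0.6535).
e_1·w_3 = 0.4264·(-1) + (-0.6396)·3 + 0.6396·1 = -1.7056; e_2·w_3 = (-0.7398)·(-1) + 0.1603·3 + 0.6535·1 = 1.8741.
u_3 = w_3 + 1.7056·e_1 − 1.8741·e_2 = (1.1137, 1.6087, 0.8662).
‖u_3‖ = 2.1398, so e_3 = (0.5205, 0.7518, 0.4048).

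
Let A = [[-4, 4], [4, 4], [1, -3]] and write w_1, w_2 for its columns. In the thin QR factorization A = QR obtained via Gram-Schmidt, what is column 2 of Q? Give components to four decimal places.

q_2 = (0.5698, 0.6838, -0.4558)

w_1 = (-4, 4, 1); ‖w_1‖ = 5.7446, so q_1 = (-0.6963, 0.6963, 0.1741).
q_1·w_2 = (-0.6963)·4 + 0.6963·4 + 0.1741·(-3) = -0.5222.
u_2 = w_2 + 0.5222·q_1 = (3.6364, 4.3636, -2.9091).
‖u_2‖ = 6.3818, so q_2 = (0.5698, 0.6838, -0.4558).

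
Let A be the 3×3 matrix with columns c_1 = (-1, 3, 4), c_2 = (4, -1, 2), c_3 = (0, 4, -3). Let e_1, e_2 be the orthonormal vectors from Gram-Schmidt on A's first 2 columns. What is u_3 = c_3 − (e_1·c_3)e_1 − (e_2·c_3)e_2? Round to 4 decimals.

e_1 = c_1/‖c_1‖ = (-1, 3, 4)/5.0990 = (-0.1961, 0.5883, 0.7845).
r_{12} = e_1·c_2 = 0.1961.
u_2 = c_2 − 0.1961·e_1 = (4.0385, -1.1154, 1.8462).
‖u_2‖ = 4.5784, so e_2 = (0.8821, -0.2436, 0.4032).
r_{13} = e_1·c_3 = 0.0000; r_{23} = e_2·c_3 = -2.1842.
u_3 = c_3 + 0.0000·e_1 + 2.1842·e_2 = (1.9266, 3.4679, -2.1193).

u_3 = (1.9266, 3.4679, -2.1193)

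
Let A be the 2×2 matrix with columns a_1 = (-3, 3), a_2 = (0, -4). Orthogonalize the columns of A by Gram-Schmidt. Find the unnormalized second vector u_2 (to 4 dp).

a_1 = (-3, 3); ‖a_1‖ = 4.2426, so e_1 = (-0.7071, 0.7071).
e_1·a_2 = (-0.7071)·0 + 0.7071·(-4) = -2.8284.
u_2 = a_2 + 2.8284·e_1 = (-2.0000, -2.0000).

u_2 = (-2.0000, -2.0000)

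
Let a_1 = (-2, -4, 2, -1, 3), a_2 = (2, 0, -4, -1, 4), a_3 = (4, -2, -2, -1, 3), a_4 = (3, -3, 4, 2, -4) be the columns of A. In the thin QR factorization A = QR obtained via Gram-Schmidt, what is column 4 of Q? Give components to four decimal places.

a_1 = (-2, -4, 2, -1, 3); ‖a_1‖ = 5.8310, so q_1 = (-0.3430, -0.6860, 0.3430, -0.1715, 0.5145).
q_1·a_2 = (-0.3430)·2 + (-0.6860)·0 + 0.3430·(-4) + (-0.1715)·(-1) + 0.5145·4 = 0.1715.
u_2 = a_2 − 0.1715·q_1 = (2.0588, 0.1176, -4.0588, -0.9706, 3.9118).
‖u_2‖ = 6.0803, so q_2 = (0.3386, 0.0193, -0.6675, -0.1596, 0.6433).
q_1·a_3 = (-0.3430)·4 + (-0.6860)·(-2) + 0.3430·(-2) + (-0.1715)·(-1) + 0.5145·3 = 1.0290; q_2·a_3 = 0.3386·4 + 0.0193·(-2) + (-0.6675)·(-2) + (-0.1596)·(-1) + 0.6433·3 = 4.7404.
u_3 = a_3 − 1.0290·q_1 − 4.7404·q_2 = (2.7478, -1.3858, 0.8115, -0.0668, -0.5792).
‖u_3‖ = 3.2356, so q_3 = (0.8492, -0.4283, 0.2508, -0.0207, -0.1790).
q_1·a_4 = (-0.3430)·3 + (-0.6860)·(-3) + 0.3430·4 + (-0.1715)·2 + 0.5145·(-4) = 0.0000; q_2·a_4 = 0.3386·3 + 0.0193·(-3) + (-0.6675)·4 + (-0.1596)·2 + 0.6433·(-4) = -4.6050; q_3·a_4 = 0.8492·3 + (-0.4283)·(-3) + 0.2508·4 + (-0.0207)·2 + (-0.1790)·(-4) = 5.5104.
u_4 = a_4 + 0.0000·q_1 + 4.6050·q_2 − 5.5104·q_3 = (-0.1204, -0.5508, -0.4559, 1.3787, -0.0511).
‖u_4‖ = 1.5586, so q_4 = (-0.0772, -0.3534, -0.2925, 0.8846, -0.0328).

q_4 = (-0.0772, -0.3534, -0.2925, 0.8846, -0.0328)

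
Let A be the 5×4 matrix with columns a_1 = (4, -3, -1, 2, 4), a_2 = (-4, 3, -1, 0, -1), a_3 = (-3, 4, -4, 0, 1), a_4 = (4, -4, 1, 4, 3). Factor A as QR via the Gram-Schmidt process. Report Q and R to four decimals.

Q = [[0.5898, -0.4960, 0.4330, 0.3969], [-0.4423, 0.3720, 0.3611, 0.3177], [-0.1474, -0.5098, -0.6110, -0.1109], [0.2949, 0.3858, -0.5545, 0.6746], [0.5898, 0.4547, -0.0377, -0.5237]], R = [[6.7823, -4.1284, -2.3591, 6.9298], [0.0000, 3.1554, 5.4703, -1.0748], [0.0000, 0.0000, 2.5516, -2.6543], [0.0000, 0.0000, 0.0000, 1.3333]]

q_1 = a_1/‖a_1‖ = (4, -3, -1, 2, 4)/6.7823 = (0.5898, -0.4423, -0.1474, 0.2949, 0.5898).
r_{12} = q_1·a_2 = -4.1284.
u_2 = a_2 + 4.1284·q_1 = (-1.5652, 1.1739, -1.6087, 1.2174, 1.4348).
‖u_2‖ = 3.1554, so q_2 = (-0.4960, 0.3720, -0.5098, 0.3858, 0.4547).
r_{13} = q_1·a_3 = -2.3591; r_{23} = q_2·a_3 = 5.4703.
u_3 = a_3 + 2.3591·q_1 − 5.4703·q_2 = (1.1048, 0.9214, -1.5590, -1.4148, -0.0961).
‖u_3‖ = 2.5516, so q_3 = (0.4330, 0.3611, -0.6110, -0.5545, -0.0377).
r_{14} = q_1·a_4 = 6.9298; r_{24} = q_2·a_4 = -1.0748; r_{34} = q_3·a_4 = -2.6543.
u_4 = a_4 − 6.9298·q_1 + 1.0748·q_2 + 2.6543·q_3 = (0.5292, 0.4235, -0.1479, 0.8994, -0.6982).
‖u_4‖ = 1.3333, so q_4 = (0.3969, 0.3177, -0.1109, 0.6746, -0.5237).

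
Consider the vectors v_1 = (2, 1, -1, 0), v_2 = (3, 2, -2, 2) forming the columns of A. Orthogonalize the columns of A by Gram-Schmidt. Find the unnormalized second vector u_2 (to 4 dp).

u_2 = (-0.3333, 0.3333, -0.3333, 2.0000)

v_1 = (2, 1, -1, 0); ‖v_1‖ = 2.4495, so e_1 = (0.8165, 0.4082, -0.4082, 0.0000).
e_1·v_2 = 0.8165·3 + 0.4082·2 + (-0.4082)·(-2) + 0.0000·2 = 4.0825.
u_2 = v_2 − 4.0825·e_1 = (-0.3333, 0.3333, -0.3333, 2.0000).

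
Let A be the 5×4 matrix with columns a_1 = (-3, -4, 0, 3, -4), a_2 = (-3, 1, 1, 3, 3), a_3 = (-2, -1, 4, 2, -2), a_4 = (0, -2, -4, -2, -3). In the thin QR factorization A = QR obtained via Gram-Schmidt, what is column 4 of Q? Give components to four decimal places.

a_1 = (-3, -4, 0, 3, -4); ‖a_1‖ = 7.0711, so e_1 = (-0.4243, -0.5657, 0.0000, 0.4243, -0.5657).
e_1·a_2 = (-0.4243)·(-3) + (-0.5657)·1 + 0.0000·1 + 0.4243·3 + (-0.5657)·3 = 0.2828.
u_2 = a_2 − 0.2828·e_1 = (-2.8800, 1.1600, 1.0000, 2.8800, 3.1600).
‖u_2‖ = 5.3777, so e_2 = (-0.5355, 0.2157, 0.1860, 0.5355, 0.5876).
e_1·a_3 = (-0.4243)·(-2) + (-0.5657)·(-1) + 0.0000·4 + 0.4243·2 + (-0.5657)·(-2) = 3.3941; e_2·a_3 = (-0.5355)·(-2) + 0.2157·(-1) + 0.1860·4 + 0.5355·2 + 0.5876·(-2) = 1.4951.
u_3 = a_3 − 3.3941·e_1 − 1.4951·e_2 = (0.2407, 0.5975, 3.7220, -0.2407, -0.9585).
‖u_3‖ = 3.9045, so e_3 = (0.0616, 0.1530, 0.9533, -0.0616, -0.2455).
e_1·a_4 = (-0.4243)·0 + (-0.5657)·(-2) + 0.0000·(-4) + 0.4243·(-2) + (-0.5657)·(-3) = 1.9799; e_2·a_4 = (-0.5355)·0 + 0.2157·(-2) + 0.1860·(-4) + 0.5355·(-2) + 0.5876·(-3) = -4.0091; e_3·a_4 = 0.0616·0 + 0.1530·(-2) + 0.9533·(-4) + (-0.0616)·(-2) + (-0.2455)·(-3) = -3.2594.
u_4 = a_4 − 1.9799·e_1 + 4.0091·e_2 + 3.2594·e_3 = (-1.1062, 0.4836, -0.1474, -0.8938, -0.3244).
‖u_4‖ = 1.5438, so e_4 = (-0.7165, 0.3132, -0.0955, -0.5790, -0.2101).

e_4 = (-0.7165, 0.3132, -0.0955, -0.5790, -0.2101)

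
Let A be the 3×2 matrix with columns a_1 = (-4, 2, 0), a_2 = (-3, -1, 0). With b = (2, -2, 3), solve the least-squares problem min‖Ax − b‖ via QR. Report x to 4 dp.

q_1 = a_1/‖a_1‖ = (-4, 2, 0)/4.4721 = (-0.8944, 0.4472, 0.0000).
r_{12} = q_1·a_2 = 2.2361.
u_2 = a_2 − 2.2361·q_1 = (-1.0000, -2.0000, 0.0000).
‖u_2‖ = 2.2361, so q_2 = (-0.4472, -0.8944, 0.0000).
Qᵀb = (-2.6833, 0.8944).
Back-substitute: x_2 = 0.8944/2.2361 = 0.4000.
x_1 = (-2.6833 − 2.2361·0.4000)/4.4721 = -0.8000.

x = (-0.8000, 0.4000)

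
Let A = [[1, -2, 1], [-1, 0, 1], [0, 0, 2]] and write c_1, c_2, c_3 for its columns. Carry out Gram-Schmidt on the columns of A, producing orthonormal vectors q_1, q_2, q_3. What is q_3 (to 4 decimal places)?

q_3 = (0.0000, 0.0000, 1.0000)

q_1 = c_1/‖c_1‖ = (1, -1, 0)/1.4142 = (0.7071, -0.7071, 0.0000).
r_{12} = q_1·c_2 = -1.4142.
u_2 = c_2 + 1.4142·q_1 = (-1.0000, -1.0000, 0.0000).
‖u_2‖ = 1.4142, so q_2 = (-0.7071, -0.7071, 0.0000).
r_{13} = q_1·c_3 = 0.0000; r_{23} = q_2·c_3 = -1.4142.
u_3 = c_3 + 0.0000·q_1 + 1.4142·q_2 = (0.0000, 0.0000, 2.0000).
‖u_3‖ = 2.0000, so q_3 = (0.0000, 0.0000, 1.0000).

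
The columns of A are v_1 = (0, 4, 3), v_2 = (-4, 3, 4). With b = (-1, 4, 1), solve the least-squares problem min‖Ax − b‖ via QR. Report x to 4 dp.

e_1 = v_1/‖v_1‖ = (0, 4, 3)/5.0000 = (0.0000, 0.8000, 0.6000).
r_{12} = e_1·v_2 = 4.8000.
u_2 = v_2 − 4.8000·e_1 = (-4.0000, -0.8400, 1.1200).
‖u_2‖ = 4.2379, so e_2 = (-0.9439, -0.1982, 0.2643).
Qᵀb = (3.8000, 0.4153).
Back-substitute: x_2 = 0.4153/4.2379 = 0.0980.
x_1 = (3.8000 − 4.8000·0.0980)/5.0000 = 0.6659.

x = (0.6659, 0.0980)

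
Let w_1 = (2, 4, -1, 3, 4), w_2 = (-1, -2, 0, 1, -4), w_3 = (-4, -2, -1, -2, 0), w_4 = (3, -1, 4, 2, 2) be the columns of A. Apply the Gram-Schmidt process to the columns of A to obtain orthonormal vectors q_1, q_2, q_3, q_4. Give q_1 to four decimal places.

q_1 = w_1/‖w_1‖ = (2, 4, -1, 3, 4)/6.7823 = (0.2949, 0.5898, -0.1474, 0.4423, 0.5898).

q_1 = (0.2949, 0.5898, -0.1474, 0.4423, 0.5898)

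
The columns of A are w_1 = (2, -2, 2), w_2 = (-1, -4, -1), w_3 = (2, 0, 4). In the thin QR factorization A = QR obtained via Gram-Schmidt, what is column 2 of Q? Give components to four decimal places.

w_1 = (2, -2, 2); ‖w_1‖ = 3.4641, so q_1 = (0.5774, -0.5774, 0.5774).
q_1·w_2 = 0.5774·(-1) + (-0.5774)·(-4) + 0.5774·(-1) = 1.1547.
u_2 = w_2 − 1.1547·q_1 = (-1.6667, -3.3333, -1.6667).
‖u_2‖ = 4.0825, so q_2 = (-0.4082, -0.8165, -0.4082).

q_2 = (-0.4082, -0.8165, -0.4082)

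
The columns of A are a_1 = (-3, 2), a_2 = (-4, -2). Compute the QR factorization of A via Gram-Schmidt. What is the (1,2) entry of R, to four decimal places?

q_1 = a_1/‖a_1‖ = (-3, 2)/3.6056 = (-0.8321, 0.5547).
r_{12} = q_1·a_2 = 2.2188.

r_{12} = 2.2188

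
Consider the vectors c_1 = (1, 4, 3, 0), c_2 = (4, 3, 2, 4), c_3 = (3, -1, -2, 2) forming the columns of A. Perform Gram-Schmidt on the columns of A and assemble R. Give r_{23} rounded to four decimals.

q_1 = c_1/‖c_1‖ = (1, 4, 3, 0)/5.0990 = (0.1961, 0.7845, 0.5883, 0.0000).
r_{12} = q_1·c_2 = 4.3146.
u_2 = c_2 − 4.3146·q_1 = (3.1538, -0.3846, -0.5385, 4.0000).
‖u_2‖ = 5.1366, so q_2 = (0.6140, -0.0749, -0.1048, 0.7787).
r_{23} = q_2·c_3 = 3.6840.

r_{23} = 3.6840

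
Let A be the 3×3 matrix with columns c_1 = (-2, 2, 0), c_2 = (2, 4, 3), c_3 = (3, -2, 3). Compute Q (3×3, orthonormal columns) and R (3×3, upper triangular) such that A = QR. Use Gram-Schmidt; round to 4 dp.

q_1 = c_1/‖c_1‖ = (-2, 2, 0)/2.8284 = (-0.7071, 0.7071, 0.0000).
r_{12} = q_1·c_2 = 1.4142.
u_2 = c_2 − 1.4142·q_1 = (3.0000, 3.0000, 3.0000).
‖u_2‖ = 5.1962, so q_2 = (0.5774, 0.5774, 0.5774).
r_{13} = q_1·c_3 = -3.5355; r_{23} = q_2·c_3 = 2.3094.
u_3 = c_3 + 3.5355·q_1 − 2.3094·q_2 = (-0.8333, -0.8333, 1.6667).
‖u_3‖ = 2.0412, so q_3 = (-0.4082, -0.4082, 0.8165).

Q = [[-0.7071, 0.5774, -0.4082], [0.7071, 0.5774, -0.4082], [0.0000, 0.5774, 0.8165]], R = [[2.8284, 1.4142, -3.5355], [0.0000, 5.1962, 2.3094], [0.0000, 0.0000, 2.0412]]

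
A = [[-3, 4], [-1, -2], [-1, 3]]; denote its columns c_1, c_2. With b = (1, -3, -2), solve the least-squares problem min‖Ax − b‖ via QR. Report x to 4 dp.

c_1 = (-3, -1, -1); ‖c_1‖ = 3.3166, so e_1 = (-0.9045, -0.3015, -0.3015).
e_1·c_2 = (-0.9045)·4 + (-0.3015)·(-2) + (-0.3015)·3 = -3.9196.
u_2 = c_2 + 3.9196·e_1 = (0.4545, -3.1818, 1.8182).
‖u_2‖ = 3.6927, so e_2 = (0.1231, -0.8616, 0.4924).
Qᵀb = (0.6030, 1.7233).
Back-substitute: x_2 = 1.7233/3.6927 = 0.4667.
x_1 = (0.6030 + 3.9196·0.4667)/3.3166 = 0.7333.

x = (0.7333, 0.4667)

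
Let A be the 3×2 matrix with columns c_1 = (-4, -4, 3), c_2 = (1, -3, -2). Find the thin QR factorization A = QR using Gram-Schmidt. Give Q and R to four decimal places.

Q = [[-0.6247, 0.3205], [-0.6247, -0.7523], [0.4685, -0.5756]], R = [[6.4031, 0.3123], [0.0000, 3.7286]]

e_1 = c_1/‖c_1‖ = (-4, -4, 3)/6.4031 = (-0.6247, -0.6247, 0.4685).
r_{12} = e_1·c_2 = 0.3123.
u_2 = c_2 − 0.3123·e_1 = (1.1951, -2.8049, -2.1463).
‖u_2‖ = 3.7286, so e_2 = (0.3205, -0.7523, -0.5756).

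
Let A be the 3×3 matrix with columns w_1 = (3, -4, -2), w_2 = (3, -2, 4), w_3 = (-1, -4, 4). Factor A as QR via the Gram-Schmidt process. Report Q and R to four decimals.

w_1 = (3, -4, -2); ‖w_1‖ = 5.3852, so q_1 = (0.5571, -0.7428, -0.3714).
q_1·w_2 = 0.5571·3 + (-0.7428)·(-2) + (-0.3714)·4 = 1.6713.
u_2 = w_2 − 1.6713·q_1 = (2.0690, -0.7586, 4.6207).
‖u_2‖ = 5.1193, so q_2 = (0.4042, -0.1482, 0.9026).
q_1·w_3 = 0.5571·(-1) + (-0.7428)·(-4) + (-0.3714)·4 = 0.9285; q_2·w_3 = 0.4042·(-1) + (-0.1482)·(-4) + 0.9026·4 = 3.7990.
u_3 = w_3 − 0.9285·q_1 − 3.7990·q_2 = (-3.0526, -2.7474, 0.9158).
‖u_3‖ = 4.2078, so q_3 = (-0.7255, -0.6529, 0.2176).

Q = [[0.5571, 0.4042, -0.7255], [-0.7428, -0.1482, -0.6529], [-0.3714, 0.9026, 0.2176]], R = [[5.3852, 1.6713, 0.9285], [0.0000, 5.1193, 3.7990], [0.0000, 0.0000, 4.2078]]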